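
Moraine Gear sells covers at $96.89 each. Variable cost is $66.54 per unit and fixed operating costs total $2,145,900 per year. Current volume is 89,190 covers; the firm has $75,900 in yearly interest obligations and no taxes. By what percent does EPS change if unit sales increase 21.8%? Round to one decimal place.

Total contribution margin = 89,190 × $30.35 = $2,706,916.50.
Operating income = contribution − fixed costs = $2,706,916.50 − $2,145,900 = $561,016.50.
Interest = $75,900.00, so EBIT − I = $485,116.50.
Degree of combined leverage = contribution ÷ (EBIT − I) = $2,706,916.50 ÷ $485,116.50 = 5.5799.
%ΔEPS = DCL × %ΔSales = 5.5799 × +21.8% = +121.6%.

+121.6%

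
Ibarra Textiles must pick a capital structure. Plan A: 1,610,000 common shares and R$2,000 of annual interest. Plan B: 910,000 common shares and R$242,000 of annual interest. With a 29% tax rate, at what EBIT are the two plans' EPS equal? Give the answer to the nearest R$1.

Set EPS_A = EPS_B: (EBIT − R$2,000)(1 − 0.29) ÷ 1,610,000 = (EBIT − R$242,000)(1 − 0.29) ÷ 910,000.
Cancelling (1 − t) and cross-multiplying: 910,000·(EBIT − 2,000) = 1,610,000·(EBIT − 242,000).
Solving, EBIT = (242,000·1,610,000 − 2,000·910,000) / (1,610,000 − 910,000) = 387,800,000,000 / 700,000 = 554,000.00.

R$554,000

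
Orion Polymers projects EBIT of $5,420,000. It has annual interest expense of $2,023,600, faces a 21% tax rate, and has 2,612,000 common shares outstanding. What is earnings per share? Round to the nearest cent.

Interest = $2,023,600.00, so EBT = $5,420,000 − $2,023,600.00 = $3,396,400.00.
Net income = $3,396,400.00 × (1 − 0.21) = $2,683,156.00.
Per share: $2,683,156.00 / 2,612,000 shares = $1.03.

$1.03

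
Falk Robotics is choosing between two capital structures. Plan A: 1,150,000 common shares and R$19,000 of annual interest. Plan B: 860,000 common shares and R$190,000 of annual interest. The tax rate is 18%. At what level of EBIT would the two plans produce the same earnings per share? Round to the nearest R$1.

R$697,103

Set EPS_A = EPS_B: (EBIT − R$19,000)(1 − 0.18) ÷ 1,150,000 = (EBIT − R$190,000)(1 − 0.18) ÷ 860,000.
The (1 − t) factor cancels: (EBIT − 19,000) × 860,000 = (EBIT − 190,000) × 1,150,000.
EBIT × (1,150,000 − 860,000) = 190,000 × 1,150,000 − 19,000 × 860,000 = 202,160,000,000, so EBIT = 202,160,000,000 ÷ 290,000 = 697,103.45.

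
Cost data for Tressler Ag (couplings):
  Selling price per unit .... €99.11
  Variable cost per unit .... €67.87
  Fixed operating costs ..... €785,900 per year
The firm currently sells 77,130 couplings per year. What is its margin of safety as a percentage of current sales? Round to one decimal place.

67.4%

Unit CM = price − variable cost = €99.11 − €67.87 = €31.24. Break-even units = €785,900 ÷ €31.24 = 25,156.85; break-even revenue = 25,156.85 × €99.11 = €2,493,295.42.
Actual sales revenue = 77,130 × €99.11 = €7,644,354.30.
Margin of safety = (€7,644,354.30 − €2,493,295.42) ÷ €7,644,354.30 = 67.4%.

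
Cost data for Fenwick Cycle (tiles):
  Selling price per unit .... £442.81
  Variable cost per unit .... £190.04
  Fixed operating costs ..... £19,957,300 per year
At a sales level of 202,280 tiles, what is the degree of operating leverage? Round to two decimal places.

1.64

Total contribution margin = 202,280 × £252.77 = £51,130,315.60.
EBIT = £51,130,315.60 − £19,957,300 = £31,173,015.60.
Degree of operating leverage = £51,130,315.60 / £31,173,015.60 = 1.6402.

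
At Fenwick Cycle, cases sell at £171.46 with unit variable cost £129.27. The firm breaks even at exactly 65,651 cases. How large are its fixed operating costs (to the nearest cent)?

£2,769,815.69

Unit CM = price − variable cost = £171.46 − £129.27 = £42.19.
Fixed costs = break-even units × CM = 65,651 × £42.19 = £2,769,815.69.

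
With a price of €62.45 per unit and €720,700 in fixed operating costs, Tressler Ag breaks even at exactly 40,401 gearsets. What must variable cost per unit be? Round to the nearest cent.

At break-even, FC = Q × (P − VC), so P − VC = €720,700 ÷ 40,401 = €17.8387.
Hence VC = price − CM = €62.45 − €17.8387 = €44.61.

€44.61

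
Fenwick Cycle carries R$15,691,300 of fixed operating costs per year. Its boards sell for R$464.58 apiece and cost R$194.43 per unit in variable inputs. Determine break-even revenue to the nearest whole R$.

R$26,984,505

CM per unit = R$464.58 − R$194.43 = R$270.15; CM ratio = R$270.15 / R$464.58 = 0.5815.
Break-even revenue = fixed costs × price ÷ CM = R$15,691,300 × R$464.58 ÷ R$270.15 = R$26,984,505.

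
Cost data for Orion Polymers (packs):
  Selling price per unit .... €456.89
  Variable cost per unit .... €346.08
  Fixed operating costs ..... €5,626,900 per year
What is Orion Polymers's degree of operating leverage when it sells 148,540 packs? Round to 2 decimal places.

1.52

Total contribution margin = 148,540 × €110.81 = €16,459,717.40.
EBIT = €16,459,717.40 − €5,626,900 = €10,832,817.40.
Degree of operating leverage = €16,459,717.40 / €10,832,817.40 = 1.5194.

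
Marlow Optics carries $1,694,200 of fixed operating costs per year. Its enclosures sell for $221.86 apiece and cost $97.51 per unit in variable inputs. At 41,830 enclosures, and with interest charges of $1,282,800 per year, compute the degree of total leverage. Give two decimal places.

2.34

Total contribution margin = 41,830 × $124.35 = $5,201,560.50.
EBIT = $5,201,560.50 − $1,694,200 = $3,507,360.50. Interest = $1,282,800.00.
DOL = $5,201,560.50 ÷ $3,507,360.50 = 1.4830; DFL = $3,507,360.50 ÷ $2,224,560.50 = 1.5767.
DCL = DOL × DFL = 1.4830 × 1.5767 = 2.3382.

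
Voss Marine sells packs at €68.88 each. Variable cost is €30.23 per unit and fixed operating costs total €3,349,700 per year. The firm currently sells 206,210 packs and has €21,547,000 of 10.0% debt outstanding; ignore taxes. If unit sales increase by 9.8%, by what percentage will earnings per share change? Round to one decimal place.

+31.7%

At 206,210 units, contribution = 206,210 × €38.65 = €7,970,016.50.
Subtracting fixed costs: EBIT = €7,970,016.50 − €3,349,700 = €4,620,316.50.
After interest of €2,154,700.00, pre-tax earnings = €2,465,616.50.
Degree of combined leverage = contribution ÷ (EBIT − I) = €7,970,016.50 ÷ €2,465,616.50 = 3.2325.
%ΔEPS = DCL × %ΔSales = 3.2325 × +9.8% = +31.7%.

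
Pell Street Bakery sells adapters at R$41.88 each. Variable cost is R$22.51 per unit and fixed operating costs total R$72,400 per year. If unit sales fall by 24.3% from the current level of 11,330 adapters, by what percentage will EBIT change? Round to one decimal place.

-36.3%

Total contribution margin = 11,330 × R$19.37 = R$219,462.10.
Operating income = contribution − fixed costs = R$219,462.10 − R$72,400 = R$147,062.10.
Degree of operating leverage = R$219,462.10 / R$147,062.10 = 1.4923.
So EBIT moves 1.4923 × (-24.3%) = -36.3%.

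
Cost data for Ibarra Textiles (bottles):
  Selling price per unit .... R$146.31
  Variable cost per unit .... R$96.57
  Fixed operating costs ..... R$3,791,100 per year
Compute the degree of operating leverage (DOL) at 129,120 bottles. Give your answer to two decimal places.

Total contribution margin = 129,120 × R$49.74 = R$6,422,428.80.
EBIT = R$6,422,428.80 − R$3,791,100 = R$2,631,328.80.
So DOL = total CM / EBIT = R$6,422,428.80 / R$2,631,328.80 = 2.4408.

2.44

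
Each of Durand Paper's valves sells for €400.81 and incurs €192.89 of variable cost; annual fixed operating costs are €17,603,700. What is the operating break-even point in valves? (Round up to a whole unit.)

84,666 valves

Unit CM = price − variable cost = €400.81 − €192.89 = €207.92.
Units to break even: €17,603,700 ÷ €207.92 = 84,665.74, rounded up to 84,666.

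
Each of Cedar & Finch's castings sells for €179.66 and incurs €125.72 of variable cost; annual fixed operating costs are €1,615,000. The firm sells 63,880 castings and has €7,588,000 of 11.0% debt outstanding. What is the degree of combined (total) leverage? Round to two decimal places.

3.46

Contribution at this volume is 63,880 × €53.94 = €3,445,687.20.
Operating income = contribution − fixed costs = €3,445,687.20 − €1,615,000 = €1,830,687.20. Interest = €834,680.00, so EBIT − I = €996,007.20.
DCL = contribution ÷ (EBIT − I) = €3,445,687.20 ÷ €996,007.20 = 3.4595.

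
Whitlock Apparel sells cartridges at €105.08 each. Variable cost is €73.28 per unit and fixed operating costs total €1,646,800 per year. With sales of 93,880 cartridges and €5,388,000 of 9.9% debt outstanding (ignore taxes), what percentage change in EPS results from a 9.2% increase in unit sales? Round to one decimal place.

Total contribution margin = 93,880 × €31.80 = €2,985,384.00.
Subtracting fixed costs: EBIT = €2,985,384.00 − €1,646,800 = €1,338,584.00.
Interest = €533,412.00, so EBIT − I = €805,172.00.
DCL = total CM / (EBIT − I) = €2,985,384.00 / €805,172.00 = 3.7078.
EPS therefore changes by 3.7078 × (+9.2%) = +34.1%.

+34.1%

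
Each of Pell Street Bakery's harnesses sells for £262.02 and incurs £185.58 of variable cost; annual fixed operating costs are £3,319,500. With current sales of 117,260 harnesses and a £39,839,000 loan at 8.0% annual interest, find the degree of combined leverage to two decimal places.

Total contribution margin = 117,260 × £76.44 = £8,963,354.40.
EBIT = £8,963,354.40 − £3,319,500 = £5,643,854.40. Interest = £3,187,120.00.
DOL = £8,963,354.40 ÷ £5,643,854.40 = 1.5882; DFL = £5,643,854.40 ÷ £2,456,734.40 = 2.2973.
DCL = DOL × DFL = 1.5882 × 2.2973 = 3.6486.

3.65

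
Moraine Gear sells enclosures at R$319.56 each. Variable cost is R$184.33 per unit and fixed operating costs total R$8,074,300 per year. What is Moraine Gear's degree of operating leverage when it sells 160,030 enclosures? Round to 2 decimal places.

Total contribution margin = 160,030 × R$135.23 = R$21,640,856.90.
EBIT = R$21,640,856.90 − R$8,074,300 = R$13,566,556.90.
Degree of operating leverage = R$21,640,856.90 / R$13,566,556.90 = 1.5952.

1.60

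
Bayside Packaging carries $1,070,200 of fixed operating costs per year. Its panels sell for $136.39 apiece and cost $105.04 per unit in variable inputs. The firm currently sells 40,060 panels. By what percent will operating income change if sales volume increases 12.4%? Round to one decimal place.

+83.9%

Total contribution margin = 40,060 × $31.35 = $1,255,881.00.
Operating income = contribution − fixed costs = $1,255,881.00 − $1,070,200 = $185,681.00.
Degree of operating leverage = $1,255,881.00 / $185,681.00 = 6.7636.
So EBIT moves 6.7636 × (+12.4%) = +83.9%.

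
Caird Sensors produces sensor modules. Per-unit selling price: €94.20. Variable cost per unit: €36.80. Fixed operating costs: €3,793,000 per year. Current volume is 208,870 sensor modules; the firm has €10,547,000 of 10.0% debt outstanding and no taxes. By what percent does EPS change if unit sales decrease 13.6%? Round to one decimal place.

-22.8%

At 208,870 units, contribution = 208,870 × €57.40 = €11,989,138.00.
Subtracting fixed costs: EBIT = €11,989,138.00 − €3,793,000 = €8,196,138.00.
After interest of €1,054,700.00, pre-tax earnings = €7,141,438.00.
Degree of combined leverage = contribution ÷ (EBIT − I) = €11,989,138.00 ÷ €7,141,438.00 = 1.6788.
EPS therefore changes by 1.6788 × (-13.6%) = -22.8%.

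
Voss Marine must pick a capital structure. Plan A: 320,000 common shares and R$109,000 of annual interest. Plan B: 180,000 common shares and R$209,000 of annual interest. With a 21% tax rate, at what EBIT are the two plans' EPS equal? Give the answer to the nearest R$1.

R$337,571

Set EPS_A = EPS_B: (EBIT − R$109,000)(1 − 0.21) ÷ 320,000 = (EBIT − R$209,000)(1 − 0.21) ÷ 180,000.
Cancelling (1 − t) and cross-multiplying: 180,000·(EBIT − 109,000) = 320,000·(EBIT − 209,000).
Solving, EBIT = (209,000·320,000 − 109,000·180,000) / (320,000 − 180,000) = 47,260,000,000 / 140,000 = 337,571.43.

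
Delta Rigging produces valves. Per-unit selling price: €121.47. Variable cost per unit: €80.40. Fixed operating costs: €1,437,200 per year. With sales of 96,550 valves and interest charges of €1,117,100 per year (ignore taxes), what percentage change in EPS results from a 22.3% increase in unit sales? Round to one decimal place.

Contribution at this volume is 96,550 × €41.07 = €3,965,308.50.
Operating income = contribution − fixed costs = €3,965,308.50 − €1,437,200 = €2,528,108.50.
Interest = €1,117,100.00, so EBIT − I = €1,411,008.50.
DCL = total CM / (EBIT − I) = €3,965,308.50 / €1,411,008.50 = 2.8103.
%ΔEPS = DCL × %ΔSales = 2.8103 × +22.3% = +62.7%.

+62.7%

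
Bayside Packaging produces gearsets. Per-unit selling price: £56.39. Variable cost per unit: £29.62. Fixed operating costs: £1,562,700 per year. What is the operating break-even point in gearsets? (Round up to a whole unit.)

Contribution margin per unit = £56.39 − £29.62 = £26.77.
Units to break even: £1,562,700 ÷ £26.77 = 58,375.05, rounded up to 58,376.

58,376 gearsets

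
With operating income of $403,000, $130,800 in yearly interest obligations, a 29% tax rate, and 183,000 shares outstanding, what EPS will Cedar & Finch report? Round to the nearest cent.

Interest = $130,800.00, so EBT = $403,000 − $130,800.00 = $272,200.00.
Net income = $272,200.00 × (1 − 0.29) = $193,262.00.
EPS = $193,262.00 ÷ 183,000 = $1.06.

$1.06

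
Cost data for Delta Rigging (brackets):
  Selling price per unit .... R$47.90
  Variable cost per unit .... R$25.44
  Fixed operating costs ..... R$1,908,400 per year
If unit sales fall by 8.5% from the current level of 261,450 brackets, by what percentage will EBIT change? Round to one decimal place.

At 261,450 units, contribution = 261,450 × R$22.46 = R$5,872,167.00.
EBIT = R$5,872,167.00 − R$1,908,400 = R$3,963,767.00.
So DOL = total CM / EBIT = R$5,872,167.00 / R$3,963,767.00 = 1.4815.
%ΔEBIT = DOL × %ΔSales = 1.4815 × -8.5% = -12.6%.

-12.6%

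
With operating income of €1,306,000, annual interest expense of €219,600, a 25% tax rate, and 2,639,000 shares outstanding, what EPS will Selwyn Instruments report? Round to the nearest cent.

€0.31

Interest = €219,600.00, so EBT = €1,306,000 − €219,600.00 = €1,086,400.00.
After tax at 25%: net income = €1,086,400.00 × 0.75 = €814,800.00.
Per share: €814,800.00 / 2,639,000 shares = €0.31.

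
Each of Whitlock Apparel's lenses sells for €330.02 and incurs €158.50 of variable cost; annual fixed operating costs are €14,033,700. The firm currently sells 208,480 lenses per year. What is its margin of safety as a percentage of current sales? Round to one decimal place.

Unit CM = price − variable cost = €330.02 − €158.50 = €171.52. Break-even units = €14,033,700 ÷ €171.52 = 81,819.61; break-even revenue = 81,819.61 × €330.02 = €27,002,108.64.
Current sales = 208,480 × €330.02 = €68,802,569.60.
Margin of safety = (€68,802,569.60 − €27,002,108.64) ÷ €68,802,569.60 = 60.8%.

60.8%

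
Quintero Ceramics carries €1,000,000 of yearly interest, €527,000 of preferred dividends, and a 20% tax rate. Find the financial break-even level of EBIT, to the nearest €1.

€1,658,750

Grossing the preferred dividend up to pre-tax terms: €527,000 / (1 − 0.20) = €658,750.00.
Financial break-even EBIT = interest + D_p ÷ (1 − t) = €1,000,000 + €658,750.00 = €1,658,750.00.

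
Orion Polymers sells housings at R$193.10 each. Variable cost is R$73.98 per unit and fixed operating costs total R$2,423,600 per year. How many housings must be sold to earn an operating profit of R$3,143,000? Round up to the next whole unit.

46,732 housings

Contribution margin per unit = R$193.10 − R$73.98 = R$119.12.
Need Q such that Q × R$119.12 − R$2,423,600 = R$3,143,000, i.e. Q = R$5,566,600 / R$119.12 = 46,731.03 → 46,732.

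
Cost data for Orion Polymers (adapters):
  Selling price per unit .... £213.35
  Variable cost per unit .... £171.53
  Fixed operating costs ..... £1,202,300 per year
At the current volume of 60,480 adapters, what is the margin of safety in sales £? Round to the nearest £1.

£6,769,723

Unit CM = price − variable cost = £213.35 − £171.53 = £41.82. Break-even units = £1,202,300 ÷ £41.82 = 28,749.40; break-even revenue = 28,749.40 × £213.35 = £6,133,684.96.
Current sales = 60,480 × £213.35 = £12,903,408.00.
Margin of safety = £12,903,408.00 − £6,133,684.96 = £6,769,723.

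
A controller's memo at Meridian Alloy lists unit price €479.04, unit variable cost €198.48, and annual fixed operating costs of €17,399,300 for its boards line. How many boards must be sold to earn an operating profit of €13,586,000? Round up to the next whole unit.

Contribution margin per unit = €479.04 − €198.48 = €280.56.
Units = (FC + target) / CM = (€17,399,300 + €13,586,000) / €280.56 = 110,440.90, so 110,441 boards.

110,441 boards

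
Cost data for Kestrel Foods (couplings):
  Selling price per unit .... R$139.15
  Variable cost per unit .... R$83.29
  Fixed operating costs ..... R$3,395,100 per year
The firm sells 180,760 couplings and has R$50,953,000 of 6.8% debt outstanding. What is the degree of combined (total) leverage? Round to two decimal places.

At 180,760 units, contribution = 180,760 × R$55.86 = R$10,097,253.60.
Subtracting fixed costs: EBIT = R$10,097,253.60 − R$3,395,100 = R$6,702,153.60. Interest = R$3,464,804.00.
DOL = R$10,097,253.60 ÷ R$6,702,153.60 = 1.5066; DFL = R$6,702,153.60 ÷ R$3,237,349.60 = 2.0703.
Combined leverage = 1.5066 × 2.0703 = 3.1191.

3.12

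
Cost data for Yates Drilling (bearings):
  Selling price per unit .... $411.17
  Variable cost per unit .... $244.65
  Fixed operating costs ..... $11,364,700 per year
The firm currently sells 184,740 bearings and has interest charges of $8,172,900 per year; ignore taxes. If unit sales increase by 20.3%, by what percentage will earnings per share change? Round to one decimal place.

Contribution at this volume is 184,740 × $166.52 = $30,762,904.80.
Subtracting fixed costs: EBIT = $30,762,904.80 − $11,364,700 = $19,398,204.80.
After interest of $8,172,900.00, pre-tax earnings = $11,225,304.80.
DCL = total CM / (EBIT − I) = $30,762,904.80 / $11,225,304.80 = 2.7405.
%ΔEPS = DCL × %ΔSales = 2.7405 × +20.3% = +55.6%.

+55.6%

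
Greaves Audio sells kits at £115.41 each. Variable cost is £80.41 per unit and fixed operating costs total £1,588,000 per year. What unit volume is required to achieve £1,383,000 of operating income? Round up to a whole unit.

Unit CM = price − variable cost = £115.41 − £80.41 = £35.00.
Units = (FC + target) / CM = (£1,588,000 + £1,383,000) / £35.00 = 84,885.71, so 84,886 kits.

84,886 kits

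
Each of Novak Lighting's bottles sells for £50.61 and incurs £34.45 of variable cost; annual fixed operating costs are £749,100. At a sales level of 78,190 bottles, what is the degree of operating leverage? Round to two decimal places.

2.46

Contribution at this volume is 78,190 × £16.16 = £1,263,550.40.
Operating income = contribution − fixed costs = £1,263,550.40 − £749,100 = £514,450.40.
Degree of operating leverage = £1,263,550.40 / £514,450.40 = 2.4561.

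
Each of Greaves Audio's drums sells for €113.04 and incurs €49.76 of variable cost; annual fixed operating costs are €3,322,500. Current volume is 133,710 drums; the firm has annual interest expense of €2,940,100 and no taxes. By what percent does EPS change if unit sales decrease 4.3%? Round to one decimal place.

Contribution at this volume is 133,710 × €63.28 = €8,461,168.80.
Subtracting fixed costs: EBIT = €8,461,168.80 − €3,322,500 = €5,138,668.80.
Interest = €2,940,100.00, so EBIT − I = €2,198,568.80.
DCL = total CM / (EBIT − I) = €8,461,168.80 / €2,198,568.80 = 3.8485.
EPS therefore changes by 3.8485 × (-4.3%) = -16.5%.

-16.5%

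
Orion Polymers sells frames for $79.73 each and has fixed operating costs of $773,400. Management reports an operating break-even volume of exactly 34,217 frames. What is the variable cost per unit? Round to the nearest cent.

$57.13

At break-even, FC = Q × (P − VC), so P − VC = $773,400 ÷ 34,217 = $22.6028.
Variable cost per unit = $79.73 − $22.6028 = $57.13.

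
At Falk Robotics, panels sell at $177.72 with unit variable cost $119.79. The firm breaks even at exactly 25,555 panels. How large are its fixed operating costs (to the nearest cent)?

Unit CM = price − variable cost = $177.72 − $119.79 = $57.93.
Since BE = FC / CM, FC = 25,555 × $57.93 = $1,480,401.15.

$1,480,401.15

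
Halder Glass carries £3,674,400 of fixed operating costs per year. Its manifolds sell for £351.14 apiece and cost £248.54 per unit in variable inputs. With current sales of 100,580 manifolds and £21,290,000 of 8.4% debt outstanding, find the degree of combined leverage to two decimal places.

Total contribution margin = 100,580 × £102.60 = £10,319,508.00.
EBIT = £10,319,508.00 − £3,674,400 = £6,645,108.00. Interest = £1,788,360.00.
DOL = £10,319,508.00 ÷ £6,645,108.00 = 1.5529; DFL = £6,645,108.00 ÷ £4,856,748.00 = 1.3682.
DCL = DOL × DFL = 1.5529 × 1.3682 = 2.1247.

2.12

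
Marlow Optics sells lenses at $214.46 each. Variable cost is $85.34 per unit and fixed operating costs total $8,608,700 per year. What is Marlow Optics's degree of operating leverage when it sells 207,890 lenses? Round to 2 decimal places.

1.47

Total contribution margin = 207,890 × $129.12 = $26,842,756.80.
EBIT = $26,842,756.80 − $8,608,700 = $18,234,056.80.
DOL = contribution ÷ EBIT = $26,842,756.80 ÷ $18,234,056.80 = 1.4721.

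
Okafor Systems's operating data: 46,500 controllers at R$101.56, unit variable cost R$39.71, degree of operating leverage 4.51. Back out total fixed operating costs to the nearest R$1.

R$2,238,325

At 46,500 units, contribution = 46,500 × R$61.85 = R$2,876,025.00.
DOL = contribution / EBIT, so EBIT = R$2,876,025.00 / 4.51 = R$637,699.56.
And FC = contribution − EBIT = R$2,876,025.00 − R$637,699.56 = R$2,238,325.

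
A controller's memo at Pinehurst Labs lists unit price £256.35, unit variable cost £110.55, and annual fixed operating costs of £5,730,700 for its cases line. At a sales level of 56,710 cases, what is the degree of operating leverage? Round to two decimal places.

Contribution at this volume is 56,710 × £145.80 = £8,268,318.00.
Operating income = contribution − fixed costs = £8,268,318.00 − £5,730,700 = £2,537,618.00.
Degree of operating leverage = £8,268,318.00 / £2,537,618.00 = 3.2583.

3.26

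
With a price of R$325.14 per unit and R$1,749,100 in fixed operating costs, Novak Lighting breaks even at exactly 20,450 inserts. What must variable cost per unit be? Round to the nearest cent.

At break-even, FC = Q × (P − VC), so P − VC = R$1,749,100 ÷ 20,450 = R$85.5306.
Variable cost per unit = R$325.14 − R$85.5306 = R$239.61.

R$239.61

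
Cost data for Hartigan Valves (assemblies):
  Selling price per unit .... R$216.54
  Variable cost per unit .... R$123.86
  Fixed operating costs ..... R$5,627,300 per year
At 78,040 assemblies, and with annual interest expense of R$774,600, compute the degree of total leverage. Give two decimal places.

8.71

Total contribution margin = 78,040 × R$92.68 = R$7,232,747.20.
EBIT = R$7,232,747.20 − R$5,627,300 = R$1,605,447.20. Interest = R$774,600.00.
DOL = R$7,232,747.20 ÷ R$1,605,447.20 = 4.5051; DFL = R$1,605,447.20 ÷ R$830,847.20 = 1.9323.
Combined leverage = 4.5051 × 1.9323 = 8.7052.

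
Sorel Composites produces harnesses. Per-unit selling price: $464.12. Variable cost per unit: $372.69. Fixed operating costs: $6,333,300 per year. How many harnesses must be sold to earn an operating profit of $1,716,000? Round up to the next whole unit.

88,038 harnesses

Unit CM = price − variable cost = $464.12 − $372.69 = $91.43.
Need Q such that Q × $91.43 − $6,333,300 = $1,716,000, i.e. Q = $8,049,300 / $91.43 = 88,037.84 → 88,038.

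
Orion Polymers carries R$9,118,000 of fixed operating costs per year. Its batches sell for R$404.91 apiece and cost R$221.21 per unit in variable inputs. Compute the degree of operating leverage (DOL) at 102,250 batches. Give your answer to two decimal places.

Total contribution margin = 102,250 × R$183.70 = R$18,783,325.00.
Subtracting fixed costs: EBIT = R$18,783,325.00 − R$9,118,000 = R$9,665,325.00.
DOL = contribution ÷ EBIT = R$18,783,325.00 ÷ R$9,665,325.00 = 1.9434.

1.94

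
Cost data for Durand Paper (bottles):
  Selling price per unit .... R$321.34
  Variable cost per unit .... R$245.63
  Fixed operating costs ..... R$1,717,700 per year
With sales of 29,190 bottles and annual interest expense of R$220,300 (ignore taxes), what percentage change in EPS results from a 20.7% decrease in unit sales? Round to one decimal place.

-168.2%

Contribution at this volume is 29,190 × R$75.71 = R$2,209,974.90.
Subtracting fixed costs: EBIT = R$2,209,974.90 − R$1,717,700 = R$492,274.90.
Interest = R$220,300.00, so EBIT − I = R$271,974.90.
DCL = total CM / (EBIT − I) = R$2,209,974.90 / R$271,974.90 = 8.1257.
EPS therefore changes by 8.1257 × (-20.7%) = -168.2%.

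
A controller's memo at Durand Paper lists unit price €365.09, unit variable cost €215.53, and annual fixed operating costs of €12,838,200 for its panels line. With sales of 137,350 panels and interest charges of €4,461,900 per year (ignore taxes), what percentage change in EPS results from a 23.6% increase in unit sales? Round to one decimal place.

Contribution at this volume is 137,350 × €149.56 = €20,542,066.00.
EBIT = €20,542,066.00 − €12,838,200 = €7,703,866.00.
Interest = €4,461,900.00, so EBIT − I = €3,241,966.00.
DCL = total CM / (EBIT − I) = €20,542,066.00 / €3,241,966.00 = 6.3363.
EPS therefore changes by 6.3363 × (+23.6%) = +149.5%.

+149.5%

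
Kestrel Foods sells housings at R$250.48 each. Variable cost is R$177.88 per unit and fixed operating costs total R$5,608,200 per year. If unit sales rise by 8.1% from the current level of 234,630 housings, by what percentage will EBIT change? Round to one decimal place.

At 234,630 units, contribution = 234,630 × R$72.60 = R$17,034,138.00.
EBIT = R$17,034,138.00 − R$5,608,200 = R$11,425,938.00.
Degree of operating leverage = R$17,034,138.00 / R$11,425,938.00 = 1.4908.
Operating income changes by 1.4908 × +8.1% = +12.1%.

+12.1%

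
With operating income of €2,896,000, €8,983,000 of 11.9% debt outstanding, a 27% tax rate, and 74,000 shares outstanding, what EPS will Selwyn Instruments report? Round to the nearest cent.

Interest = €1,068,977.00, so EBT = €2,896,000 − €1,068,977.00 = €1,827,023.00.
After tax at 27%: net income = €1,827,023.00 × 0.73 = €1,333,726.79.
Per share: €1,333,726.79 / 74,000 shares = €18.02.

€18.02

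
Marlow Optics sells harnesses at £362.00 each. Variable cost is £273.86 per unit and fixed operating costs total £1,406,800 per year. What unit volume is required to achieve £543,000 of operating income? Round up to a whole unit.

Unit CM = price − variable cost = £362.00 − £273.86 = £88.14.
Units = (FC + target) / CM = (£1,406,800 + £543,000) / £88.14 = 22,121.62, so 22,122 harnesses.

22,122 harnesses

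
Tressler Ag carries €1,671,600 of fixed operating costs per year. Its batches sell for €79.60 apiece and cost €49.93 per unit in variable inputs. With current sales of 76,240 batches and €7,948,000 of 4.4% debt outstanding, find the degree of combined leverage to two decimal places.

9.40

Contribution at this volume is 76,240 × €29.67 = €2,262,040.80.
EBIT = €2,262,040.80 − €1,671,600 = €590,440.80. Interest = €349,712.00, so EBIT − I = €240,728.80.
DCL = contribution ÷ (EBIT − I) = €2,262,040.80 ÷ €240,728.80 = 9.3966.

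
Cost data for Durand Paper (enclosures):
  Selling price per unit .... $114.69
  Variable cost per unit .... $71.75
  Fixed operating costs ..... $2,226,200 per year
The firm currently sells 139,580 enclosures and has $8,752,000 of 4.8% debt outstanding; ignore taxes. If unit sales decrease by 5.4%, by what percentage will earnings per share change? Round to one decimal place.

-9.7%

Contribution at this volume is 139,580 × $42.94 = $5,993,565.20.
EBIT = $5,993,565.20 − $2,226,200 = $3,767,365.20.
Interest = $420,096.00, so EBIT − I = $3,347,269.20.
Degree of combined leverage = contribution ÷ (EBIT − I) = $5,993,565.20 ÷ $3,347,269.20 = 1.7906.
%ΔEPS = DCL × %ΔSales = 1.7906 × -5.4% = -9.7%.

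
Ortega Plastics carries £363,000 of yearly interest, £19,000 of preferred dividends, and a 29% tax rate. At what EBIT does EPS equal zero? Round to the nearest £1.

Preferred dividends are paid after tax, so their pre-tax equivalent is £19,000 ÷ (1 − 0.29) = £26,760.56.
EPS = 0 when EBIT covers interest plus the pre-tax preferred burden: £363,000 + £26,760.56 = £389,760.56.

£389,761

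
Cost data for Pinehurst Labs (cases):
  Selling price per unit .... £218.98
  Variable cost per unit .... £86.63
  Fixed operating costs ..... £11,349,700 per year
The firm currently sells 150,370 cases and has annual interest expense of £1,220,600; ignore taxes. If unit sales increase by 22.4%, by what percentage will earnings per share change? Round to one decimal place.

Total contribution margin = 150,370 × £132.35 = £19,901,469.50.
EBIT = £19,901,469.50 − £11,349,700 = £8,551,769.50.
Interest = £1,220,600.00, so EBIT − I = £7,331,169.50.
DCL = total CM / (EBIT − I) = £19,901,469.50 / £7,331,169.50 = 2.7146.
%ΔEPS = DCL × %ΔSales = 2.7146 × +22.4% = +60.8%.

+60.8%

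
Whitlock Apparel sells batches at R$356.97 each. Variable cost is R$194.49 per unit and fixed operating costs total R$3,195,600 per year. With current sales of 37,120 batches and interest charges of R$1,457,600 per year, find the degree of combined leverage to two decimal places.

Total contribution margin = 37,120 × R$162.48 = R$6,031,257.60.
Operating income = contribution − fixed costs = R$6,031,257.60 − R$3,195,600 = R$2,835,657.60. Interest = R$1,457,600.00, so EBIT − I = R$1,378,057.60.
DCL = contribution ÷ (EBIT − I) = R$6,031,257.60 ÷ R$1,378,057.60 = 4.3766.

4.38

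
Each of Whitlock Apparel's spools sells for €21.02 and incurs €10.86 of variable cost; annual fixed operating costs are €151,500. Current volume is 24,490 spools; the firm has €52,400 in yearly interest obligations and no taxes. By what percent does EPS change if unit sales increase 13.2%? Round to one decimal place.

Contribution at this volume is 24,490 × €10.16 = €248,818.40.
EBIT = €248,818.40 − €151,500 = €97,318.40.
Interest = €52,400.00, so EBIT − I = €44,918.40.
Degree of combined leverage = contribution ÷ (EBIT − I) = €248,818.40 ÷ €44,918.40 = 5.5393.
%ΔEPS = DCL × %ΔSales = 5.5393 × +13.2% = +73.1%.

+73.1%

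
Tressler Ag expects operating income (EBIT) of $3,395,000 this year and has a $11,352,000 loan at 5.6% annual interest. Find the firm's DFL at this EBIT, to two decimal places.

1.23

Interest = $635,712.00.
DFL = EBIT ÷ (EBIT − I) = $3,395,000 ÷ ($3,395,000 − $635,712.00) = $3,395,000 ÷ $2,759,288.00 = 1.2304.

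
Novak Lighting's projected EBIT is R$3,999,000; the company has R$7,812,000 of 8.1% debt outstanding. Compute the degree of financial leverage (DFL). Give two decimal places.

Annual interest charges come to R$632,772.00.
DFL = EBIT ÷ (EBIT − I) = R$3,999,000 ÷ (R$3,999,000 − R$632,772.00) = R$3,999,000 ÷ R$3,366,228.00 = 1.1880.

1.19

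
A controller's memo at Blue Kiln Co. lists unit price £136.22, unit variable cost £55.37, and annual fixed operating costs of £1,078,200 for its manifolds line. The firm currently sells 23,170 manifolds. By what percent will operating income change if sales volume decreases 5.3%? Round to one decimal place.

-12.5%

Total contribution margin = 23,170 × £80.85 = £1,873,294.50.
EBIT = £1,873,294.50 − £1,078,200 = £795,094.50.
Degree of operating leverage = £1,873,294.50 / £795,094.50 = 2.3561.
%ΔEBIT = DOL × %ΔSales = 2.3561 × -5.3% = -12.5%.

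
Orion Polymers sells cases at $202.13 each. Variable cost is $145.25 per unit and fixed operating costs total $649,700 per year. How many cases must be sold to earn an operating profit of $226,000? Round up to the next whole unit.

Each unit contributes $202.13 − $145.25 = $56.88.
Units = (FC + target) / CM = ($649,700 + $226,000) / $56.88 = 15,395.57, so 15,396 cases.

15,396 cases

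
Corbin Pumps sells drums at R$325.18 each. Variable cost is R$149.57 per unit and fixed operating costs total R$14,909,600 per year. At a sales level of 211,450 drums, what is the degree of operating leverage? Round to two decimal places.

Total contribution margin = 211,450 × R$175.61 = R$37,132,734.50.
EBIT = R$37,132,734.50 − R$14,909,600 = R$22,223,134.50.
DOL = contribution ÷ EBIT = R$37,132,734.50 ÷ R$22,223,134.50 = 1.6709.

1.67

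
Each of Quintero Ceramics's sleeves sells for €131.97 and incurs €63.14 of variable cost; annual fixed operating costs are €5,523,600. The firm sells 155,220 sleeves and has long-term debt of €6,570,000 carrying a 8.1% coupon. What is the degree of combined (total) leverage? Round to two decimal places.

2.31

At 155,220 units, contribution = 155,220 × €68.83 = €10,683,792.60.
Operating income = contribution − fixed costs = €10,683,792.60 − €5,523,600 = €5,160,192.60. Interest = €532,170.00.
DOL = €10,683,792.60 ÷ €5,160,192.60 = 2.0704; DFL = €5,160,192.60 ÷ €4,628,022.60 = 1.1150.
Combined leverage = 2.0704 × 1.1150 = 2.3085.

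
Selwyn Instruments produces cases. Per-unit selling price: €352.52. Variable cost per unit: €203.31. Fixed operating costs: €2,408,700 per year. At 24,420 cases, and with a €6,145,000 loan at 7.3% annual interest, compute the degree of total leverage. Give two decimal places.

4.63

Contribution at this volume is 24,420 × €149.21 = €3,643,708.20.
EBIT = €3,643,708.20 − €2,408,700 = €1,235,008.20. Interest = €448,585.00.
DOL = €3,643,708.20 ÷ €1,235,008.20 = 2.9504; DFL = €1,235,008.20 ÷ €786,423.20 = 1.5704.
DCL = DOL × DFL = 2.9504 × 1.5704 = 4.6333.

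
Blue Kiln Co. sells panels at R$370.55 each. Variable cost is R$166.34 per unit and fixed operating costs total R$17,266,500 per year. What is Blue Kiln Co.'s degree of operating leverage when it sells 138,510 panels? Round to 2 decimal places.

2.57

At 138,510 units, contribution = 138,510 × R$204.21 = R$28,285,127.10.
Operating income = contribution − fixed costs = R$28,285,127.10 − R$17,266,500 = R$11,018,627.10.
Degree of operating leverage = R$28,285,127.10 / R$11,018,627.10 = 2.5670.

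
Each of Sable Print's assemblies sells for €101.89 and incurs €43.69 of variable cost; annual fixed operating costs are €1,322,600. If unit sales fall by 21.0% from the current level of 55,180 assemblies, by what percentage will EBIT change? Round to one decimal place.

At 55,180 units, contribution = 55,180 × €58.20 = €3,211,476.00.
EBIT = €3,211,476.00 − €1,322,600 = €1,888,876.00.
DOL = contribution ÷ EBIT = €3,211,476.00 ÷ €1,888,876.00 = 1.7002.
%ΔEBIT = DOL × %ΔSales = 1.7002 × -21.0% = -35.7%.

-35.7%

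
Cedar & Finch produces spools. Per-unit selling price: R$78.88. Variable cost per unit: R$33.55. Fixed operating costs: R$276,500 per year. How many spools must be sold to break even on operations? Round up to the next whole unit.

6,100 spools

Contribution margin per unit = R$78.88 − R$33.55 = R$45.33.
Units to break even: R$276,500 ÷ R$45.33 = 6,099.71, rounded up to 6,100.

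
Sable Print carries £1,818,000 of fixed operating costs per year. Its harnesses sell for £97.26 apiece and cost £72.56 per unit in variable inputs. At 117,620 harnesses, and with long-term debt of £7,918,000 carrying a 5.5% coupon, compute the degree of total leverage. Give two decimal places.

Total contribution margin = 117,620 × £24.70 = £2,905,214.00.
Subtracting fixed costs: EBIT = £2,905,214.00 − £1,818,000 = £1,087,214.00. Interest = £435,490.00, so EBIT − I = £651,724.00.
Degree of total leverage = total CM / (EBIT − interest) = £2,905,214.00 / £651,724.00 = 4.4577.

4.46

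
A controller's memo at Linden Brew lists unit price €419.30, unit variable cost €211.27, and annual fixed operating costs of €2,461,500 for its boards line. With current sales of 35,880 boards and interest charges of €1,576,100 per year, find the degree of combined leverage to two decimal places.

2.18

Total contribution margin = 35,880 × €208.03 = €7,464,116.40.
Subtracting fixed costs: EBIT = €7,464,116.40 − €2,461,500 = €5,002,616.40. Interest = €1,576,100.00.
DOL = €7,464,116.40 ÷ €5,002,616.40 = 1.4920; DFL = €5,002,616.40 ÷ €3,426,516.40 = 1.4600.
Combined leverage = 1.4920 × 1.4600 = 2.1783.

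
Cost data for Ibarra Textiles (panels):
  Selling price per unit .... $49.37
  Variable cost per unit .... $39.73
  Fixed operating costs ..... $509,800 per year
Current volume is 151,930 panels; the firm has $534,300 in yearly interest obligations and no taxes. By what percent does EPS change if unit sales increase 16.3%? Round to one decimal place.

+56.8%

Total contribution margin = 151,930 × $9.64 = $1,464,605.20.
EBIT = $1,464,605.20 − $509,800 = $954,805.20.
After interest of $534,300.00, pre-tax earnings = $420,505.20.
Degree of combined leverage = contribution ÷ (EBIT − I) = $1,464,605.20 ÷ $420,505.20 = 3.4830.
EPS therefore changes by 3.4830 × (+16.3%) = +56.8%.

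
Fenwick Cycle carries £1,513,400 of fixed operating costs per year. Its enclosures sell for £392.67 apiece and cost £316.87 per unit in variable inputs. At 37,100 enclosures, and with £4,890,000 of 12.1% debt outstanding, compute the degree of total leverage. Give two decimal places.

3.98

Total contribution margin = 37,100 × £75.80 = £2,812,180.00.
EBIT = £2,812,180.00 − £1,513,400 = £1,298,780.00. Interest = £591,690.00.
DOL = £2,812,180.00 ÷ £1,298,780.00 = 2.1652; DFL = £1,298,780.00 ÷ £707,090.00 = 1.8368.
DCL = DOL × DFL = 2.1652 × 1.8368 = 3.9770.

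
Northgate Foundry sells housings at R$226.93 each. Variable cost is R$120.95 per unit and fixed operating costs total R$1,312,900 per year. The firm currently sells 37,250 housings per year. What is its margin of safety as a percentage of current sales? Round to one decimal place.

66.7%

Each unit contributes R$226.93 − R$120.95 = R$105.98. Break-even units = R$1,312,900 ÷ R$105.98 = 12,388.19; break-even revenue = 12,388.19 × R$226.93 = R$2,811,251.15.
Actual sales revenue = 37,250 × R$226.93 = R$8,453,142.50.
Margin of safety = (R$8,453,142.50 − R$2,811,251.15) ÷ R$8,453,142.50 = 66.7%.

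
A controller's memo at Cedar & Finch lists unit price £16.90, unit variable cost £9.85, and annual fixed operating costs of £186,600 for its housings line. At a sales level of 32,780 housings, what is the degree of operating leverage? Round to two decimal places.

Contribution at this volume is 32,780 × £7.05 = £231,099.00.
Operating income = contribution − fixed costs = £231,099.00 − £186,600 = £44,499.00.
DOL = contribution ÷ EBIT = £231,099.00 ÷ £44,499.00 = 5.1934.

5.19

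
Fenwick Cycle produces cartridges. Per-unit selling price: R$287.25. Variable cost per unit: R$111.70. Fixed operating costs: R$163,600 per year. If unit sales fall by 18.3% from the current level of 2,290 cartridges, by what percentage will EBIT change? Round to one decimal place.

Total contribution margin = 2,290 × R$175.55 = R$402,009.50.
Operating income = contribution − fixed costs = R$402,009.50 − R$163,600 = R$238,409.50.
So DOL = total CM / EBIT = R$402,009.50 / R$238,409.50 = 1.6862.
Operating income changes by 1.6862 × -18.3% = -30.9%.

-30.9%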